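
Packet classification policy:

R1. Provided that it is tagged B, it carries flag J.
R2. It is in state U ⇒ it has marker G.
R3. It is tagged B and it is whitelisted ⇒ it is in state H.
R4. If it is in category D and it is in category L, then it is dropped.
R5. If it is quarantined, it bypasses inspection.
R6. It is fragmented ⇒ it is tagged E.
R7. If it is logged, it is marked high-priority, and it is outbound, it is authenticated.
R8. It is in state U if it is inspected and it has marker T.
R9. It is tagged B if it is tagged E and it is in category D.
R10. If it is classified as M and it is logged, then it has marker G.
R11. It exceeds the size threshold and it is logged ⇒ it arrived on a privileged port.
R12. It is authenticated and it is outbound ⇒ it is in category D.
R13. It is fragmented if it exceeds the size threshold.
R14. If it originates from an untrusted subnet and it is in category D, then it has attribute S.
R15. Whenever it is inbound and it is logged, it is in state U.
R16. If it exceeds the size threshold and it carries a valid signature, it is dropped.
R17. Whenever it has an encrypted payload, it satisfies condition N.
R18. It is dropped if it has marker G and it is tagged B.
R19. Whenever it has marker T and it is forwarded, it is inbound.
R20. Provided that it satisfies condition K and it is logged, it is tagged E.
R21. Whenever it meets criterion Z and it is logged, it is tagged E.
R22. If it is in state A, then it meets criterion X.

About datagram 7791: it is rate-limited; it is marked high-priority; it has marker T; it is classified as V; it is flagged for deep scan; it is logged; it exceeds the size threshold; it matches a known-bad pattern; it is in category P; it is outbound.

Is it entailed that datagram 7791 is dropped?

No

Forward chaining from the given facts derives: is authenticated, arrived on a privileged port, is in category D, is fragmented, is tagged E, is tagged B, carries flag J.
Rules concluding "it is dropped": R4 needs "it is in category L"; R16 needs "it carries a valid signature"; R18 needs "it has marker G" — none of these are established.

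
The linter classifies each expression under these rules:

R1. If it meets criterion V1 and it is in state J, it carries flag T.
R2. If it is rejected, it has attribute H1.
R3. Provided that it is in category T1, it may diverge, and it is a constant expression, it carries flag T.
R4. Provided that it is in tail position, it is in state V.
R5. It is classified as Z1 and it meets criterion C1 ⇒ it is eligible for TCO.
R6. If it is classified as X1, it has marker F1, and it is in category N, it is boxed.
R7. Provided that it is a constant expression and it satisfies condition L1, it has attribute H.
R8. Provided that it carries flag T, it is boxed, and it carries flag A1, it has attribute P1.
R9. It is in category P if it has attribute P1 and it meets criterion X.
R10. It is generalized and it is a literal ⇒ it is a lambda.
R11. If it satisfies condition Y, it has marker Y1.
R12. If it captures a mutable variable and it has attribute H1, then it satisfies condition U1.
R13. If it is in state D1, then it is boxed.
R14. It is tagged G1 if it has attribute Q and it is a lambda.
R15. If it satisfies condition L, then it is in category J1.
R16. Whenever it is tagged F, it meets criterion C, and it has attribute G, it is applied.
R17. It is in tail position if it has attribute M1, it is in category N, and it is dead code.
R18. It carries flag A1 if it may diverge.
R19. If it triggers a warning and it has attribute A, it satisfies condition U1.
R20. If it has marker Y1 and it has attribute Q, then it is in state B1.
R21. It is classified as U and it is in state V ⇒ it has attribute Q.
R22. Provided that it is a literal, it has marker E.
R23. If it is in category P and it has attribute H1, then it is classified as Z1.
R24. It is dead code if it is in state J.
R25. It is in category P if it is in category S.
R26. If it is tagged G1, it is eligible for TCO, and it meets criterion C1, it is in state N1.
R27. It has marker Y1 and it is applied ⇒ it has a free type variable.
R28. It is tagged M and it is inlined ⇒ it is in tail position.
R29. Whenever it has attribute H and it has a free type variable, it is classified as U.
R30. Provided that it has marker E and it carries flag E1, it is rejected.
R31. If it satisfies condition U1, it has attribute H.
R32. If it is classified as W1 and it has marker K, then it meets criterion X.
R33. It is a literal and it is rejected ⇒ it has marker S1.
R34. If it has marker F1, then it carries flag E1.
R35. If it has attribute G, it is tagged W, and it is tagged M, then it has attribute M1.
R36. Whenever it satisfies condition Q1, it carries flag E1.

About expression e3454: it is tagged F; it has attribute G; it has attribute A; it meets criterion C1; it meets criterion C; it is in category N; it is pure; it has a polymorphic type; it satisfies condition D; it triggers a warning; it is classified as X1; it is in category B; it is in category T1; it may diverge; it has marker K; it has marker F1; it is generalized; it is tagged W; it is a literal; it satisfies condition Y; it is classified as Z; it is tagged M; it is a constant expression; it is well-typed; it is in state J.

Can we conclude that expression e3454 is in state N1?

Forward chaining from the given facts derives: carries flag T, is boxed, is a lambda, has marker Y1, is applied, carries flag A1, satisfies condition U1, has marker E, is dead code, has a free type variable, has attribute H, carries flag E1, has attribute M1, has attribute P1, is in tail position, is classified as U, is rejected, has marker S1, has attribute H1, is in state V, has attribute Q, is tagged G1, is in state B1.
The only rule concluding "it is in state N1" is R26, which needs "it is eligible for TCO"; that is never established.

No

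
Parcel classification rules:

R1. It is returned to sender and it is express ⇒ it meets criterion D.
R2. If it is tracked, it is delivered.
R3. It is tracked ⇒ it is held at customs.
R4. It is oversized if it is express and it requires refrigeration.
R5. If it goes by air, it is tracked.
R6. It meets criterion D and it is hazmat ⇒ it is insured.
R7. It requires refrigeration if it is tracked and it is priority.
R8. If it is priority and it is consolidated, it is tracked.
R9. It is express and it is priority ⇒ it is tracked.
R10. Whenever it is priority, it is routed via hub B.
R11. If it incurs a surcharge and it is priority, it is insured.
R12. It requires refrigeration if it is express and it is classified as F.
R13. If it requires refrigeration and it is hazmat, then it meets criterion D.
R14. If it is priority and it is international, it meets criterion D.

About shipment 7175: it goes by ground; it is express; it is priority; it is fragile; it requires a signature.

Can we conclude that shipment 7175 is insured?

Forward chaining from the given facts derives: is tracked, is routed via hub B, is delivered, is held at customs, requires refrigeration, is oversized.
Rules concluding "it is insured": R6 needs "it meets criterion D"; R11 needs "it incurs a surcharge" — none of these are established.

No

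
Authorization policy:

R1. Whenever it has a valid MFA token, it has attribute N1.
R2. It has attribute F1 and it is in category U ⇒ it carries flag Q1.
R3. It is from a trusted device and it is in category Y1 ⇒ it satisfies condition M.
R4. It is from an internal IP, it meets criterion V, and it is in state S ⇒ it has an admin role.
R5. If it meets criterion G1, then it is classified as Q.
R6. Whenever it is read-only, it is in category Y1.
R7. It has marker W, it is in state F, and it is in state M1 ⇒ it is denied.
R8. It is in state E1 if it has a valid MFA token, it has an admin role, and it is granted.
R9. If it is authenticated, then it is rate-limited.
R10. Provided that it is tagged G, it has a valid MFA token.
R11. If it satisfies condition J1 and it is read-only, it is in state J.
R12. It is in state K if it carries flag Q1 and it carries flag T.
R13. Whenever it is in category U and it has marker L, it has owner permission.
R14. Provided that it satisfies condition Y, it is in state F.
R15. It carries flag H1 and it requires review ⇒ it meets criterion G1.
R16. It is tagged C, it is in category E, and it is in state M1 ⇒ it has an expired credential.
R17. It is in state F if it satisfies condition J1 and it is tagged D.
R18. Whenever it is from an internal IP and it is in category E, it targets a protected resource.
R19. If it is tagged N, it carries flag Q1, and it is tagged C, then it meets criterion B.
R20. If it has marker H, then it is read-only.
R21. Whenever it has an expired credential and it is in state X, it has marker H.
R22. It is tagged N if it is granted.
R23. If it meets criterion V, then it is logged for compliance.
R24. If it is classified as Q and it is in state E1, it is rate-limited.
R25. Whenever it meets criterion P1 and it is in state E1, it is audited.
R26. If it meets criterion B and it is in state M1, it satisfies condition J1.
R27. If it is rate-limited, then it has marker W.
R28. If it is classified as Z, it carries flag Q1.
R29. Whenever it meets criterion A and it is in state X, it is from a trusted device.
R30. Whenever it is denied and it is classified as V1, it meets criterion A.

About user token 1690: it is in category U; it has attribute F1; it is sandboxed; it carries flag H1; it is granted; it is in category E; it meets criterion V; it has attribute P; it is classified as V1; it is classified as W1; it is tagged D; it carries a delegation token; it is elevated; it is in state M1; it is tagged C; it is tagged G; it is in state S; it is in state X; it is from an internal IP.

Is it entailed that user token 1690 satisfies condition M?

No

Forward chaining from the given facts derives: carries flag Q1, has an admin role, has a valid MFA token, has an expired credential, targets a protected resource, has marker H, is tagged N, is logged for compliance, has attribute N1, is in state E1, meets criterion B, is read-only, satisfies condition J1, is in category Y1, is in state J, is in state F.
The only rule concluding "it satisfies condition M" is R3, which needs "it is from a trusted device"; that is never established.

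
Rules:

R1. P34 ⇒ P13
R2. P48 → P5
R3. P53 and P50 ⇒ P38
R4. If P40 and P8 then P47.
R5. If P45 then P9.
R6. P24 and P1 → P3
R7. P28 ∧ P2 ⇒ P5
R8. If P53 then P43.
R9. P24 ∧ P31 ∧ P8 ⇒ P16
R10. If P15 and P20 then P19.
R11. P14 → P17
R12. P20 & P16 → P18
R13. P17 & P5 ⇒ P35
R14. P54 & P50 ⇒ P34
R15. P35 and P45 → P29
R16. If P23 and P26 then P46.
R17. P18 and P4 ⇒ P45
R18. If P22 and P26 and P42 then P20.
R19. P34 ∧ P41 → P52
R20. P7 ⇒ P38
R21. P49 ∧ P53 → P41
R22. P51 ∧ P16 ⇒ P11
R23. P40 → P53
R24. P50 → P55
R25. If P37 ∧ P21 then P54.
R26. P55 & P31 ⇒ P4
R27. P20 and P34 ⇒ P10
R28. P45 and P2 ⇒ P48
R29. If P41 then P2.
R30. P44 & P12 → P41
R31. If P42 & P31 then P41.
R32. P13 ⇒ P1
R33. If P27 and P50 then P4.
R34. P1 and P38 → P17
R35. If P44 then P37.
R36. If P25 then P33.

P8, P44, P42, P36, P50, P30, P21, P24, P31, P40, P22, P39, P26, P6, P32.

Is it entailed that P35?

P16  (by R9: P24, P31, P8)
P20  (by R18: P22, P26, P42)
P53  (by R23: P40)
P55  (by R24: P50)
P4  (by R26: P55, P31)
P41  (by R31: P42, P31)
P37  (by R35: P44)
P38  (by R3: P53, P50)
P18  (by R12: P20, P16)
P45  (by R17: P18, P4)
P54  (by R25: P37, P21)
P2  (by R29: P41)
P34  (by R14: P54, P50)
P48  (by R28: P45, P2)
P13  (by R1: P34)
P5  (by R2: P48)
P1  (by R32: P13)
P17  (by R34: P1, P38)
P35  (by R13: P17, P5)

Yes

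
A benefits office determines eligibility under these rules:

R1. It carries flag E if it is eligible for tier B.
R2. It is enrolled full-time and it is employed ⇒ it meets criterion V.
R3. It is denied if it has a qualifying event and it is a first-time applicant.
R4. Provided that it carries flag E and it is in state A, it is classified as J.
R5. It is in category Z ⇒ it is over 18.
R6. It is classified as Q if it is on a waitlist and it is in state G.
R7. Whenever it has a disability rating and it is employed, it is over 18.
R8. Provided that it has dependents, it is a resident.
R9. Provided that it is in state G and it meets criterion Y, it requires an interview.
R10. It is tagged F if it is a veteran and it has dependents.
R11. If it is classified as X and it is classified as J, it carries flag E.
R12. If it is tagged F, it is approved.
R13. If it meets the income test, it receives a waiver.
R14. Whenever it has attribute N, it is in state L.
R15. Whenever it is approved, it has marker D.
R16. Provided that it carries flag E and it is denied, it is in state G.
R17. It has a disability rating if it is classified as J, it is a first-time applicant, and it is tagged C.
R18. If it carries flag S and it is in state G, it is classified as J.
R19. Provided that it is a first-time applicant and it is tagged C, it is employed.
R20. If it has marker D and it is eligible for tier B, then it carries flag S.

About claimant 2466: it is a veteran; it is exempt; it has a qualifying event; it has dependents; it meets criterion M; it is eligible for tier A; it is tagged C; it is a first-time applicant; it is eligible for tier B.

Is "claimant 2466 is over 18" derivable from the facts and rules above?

Yes

By R1 (it is eligible for tier B): it carries flag E.
By R3 (it has a qualifying event, it is a first-time applicant): it is denied.
By R10 (it is a veteran, it has dependents): it is tagged F.
By R12 (it is tagged F): it is approved.
By R15 (it is approved): it has marker D.
By R16 (it carries flag E, it is denied): it is in state G.
By R19 (it is a first-time applicant, it is tagged C): it is employed.
By R20 (it has marker D, it is eligible for tier B): it carries flag S.
By R18 (it carries flag S, it is in state G): it is classified as J.
By R17 (it is classified as J, it is a first-time applicant, it is tagged C): it has a disability rating.
By R7 (it has a disability rating, it is employed): it is over 18.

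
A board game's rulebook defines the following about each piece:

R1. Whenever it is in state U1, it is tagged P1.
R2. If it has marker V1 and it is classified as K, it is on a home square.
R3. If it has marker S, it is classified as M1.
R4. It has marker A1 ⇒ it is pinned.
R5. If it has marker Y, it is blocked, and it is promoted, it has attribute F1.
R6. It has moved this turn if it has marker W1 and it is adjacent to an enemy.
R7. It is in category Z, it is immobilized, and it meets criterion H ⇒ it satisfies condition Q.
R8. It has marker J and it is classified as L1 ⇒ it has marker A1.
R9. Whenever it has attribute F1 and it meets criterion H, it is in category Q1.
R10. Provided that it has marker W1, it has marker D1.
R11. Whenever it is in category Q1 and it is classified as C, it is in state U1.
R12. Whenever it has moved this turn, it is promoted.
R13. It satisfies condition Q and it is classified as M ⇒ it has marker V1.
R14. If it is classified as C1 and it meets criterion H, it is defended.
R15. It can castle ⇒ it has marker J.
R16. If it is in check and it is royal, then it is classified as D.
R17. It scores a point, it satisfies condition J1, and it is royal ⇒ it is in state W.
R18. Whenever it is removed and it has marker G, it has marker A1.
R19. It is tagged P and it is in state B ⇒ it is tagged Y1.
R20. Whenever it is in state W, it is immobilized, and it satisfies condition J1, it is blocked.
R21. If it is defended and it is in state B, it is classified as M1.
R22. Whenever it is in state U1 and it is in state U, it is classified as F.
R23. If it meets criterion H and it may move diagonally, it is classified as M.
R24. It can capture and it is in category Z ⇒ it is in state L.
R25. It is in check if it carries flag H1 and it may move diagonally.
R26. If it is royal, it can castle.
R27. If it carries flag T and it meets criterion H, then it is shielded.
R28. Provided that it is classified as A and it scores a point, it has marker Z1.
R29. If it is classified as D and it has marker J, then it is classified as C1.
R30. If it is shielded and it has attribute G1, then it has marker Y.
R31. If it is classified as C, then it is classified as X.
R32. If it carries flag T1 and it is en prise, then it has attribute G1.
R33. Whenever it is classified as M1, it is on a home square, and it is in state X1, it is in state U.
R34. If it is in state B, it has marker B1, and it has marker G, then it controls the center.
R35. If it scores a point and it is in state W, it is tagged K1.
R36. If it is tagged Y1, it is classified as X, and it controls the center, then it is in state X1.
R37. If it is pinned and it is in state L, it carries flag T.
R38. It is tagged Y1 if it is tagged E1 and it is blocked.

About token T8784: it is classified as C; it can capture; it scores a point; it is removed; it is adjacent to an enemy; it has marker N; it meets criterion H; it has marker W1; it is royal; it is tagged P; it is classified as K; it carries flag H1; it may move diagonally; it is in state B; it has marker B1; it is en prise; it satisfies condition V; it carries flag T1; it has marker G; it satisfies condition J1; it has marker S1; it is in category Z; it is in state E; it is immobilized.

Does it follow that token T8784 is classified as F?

By R6 (it has marker W1, it is adjacent to an enemy): it has moved this turn.
By R7 (it is in category Z, it is immobilized, it meets criterion H): it satisfies condition Q.
By R12 (it has moved this turn): it is promoted.
By R17 (it scores a point, it satisfies condition J1, it is royal): it is in state W.
By R18 (it is removed, it has marker G): it has marker A1.
By R19 (it is tagged P, it is in state B): it is tagged Y1.
By R20 (it is in state W, it is immobilized, it satisfies condition J1): it is blocked.
By R23 (it meets criterion H, it may move diagonally): it is classified as M.
By R24 (it can capture, it is in category Z): it is in state L.
By R25 (it carries flag H1, it may move diagonally): it is in check.
By R26 (it is royal): it can castle.
By R31 (it is classified as C): it is classified as X.
By R32 (it carries flag T1, it is en prise): it has attribute G1.
By R34 (it is in state B, it has marker B1, it has marker G): it controls the center.
By R36 (it is tagged Y1, it is classified as X, it controls the center): it is in state X1.
By R4 (it has marker A1): it is pinned.
By R13 (it satisfies condition Q, it is classified as M): it has marker V1.
By R15 (it can castle): it has marker J.
By R16 (it is in check, it is royal): it is classified as D.
By R29 (it is classified as D, it has marker J): it is classified as C1.
By R37 (it is pinned, it is in state L): it carries flag T.
By R2 (it has marker V1, it is classified as K): it is on a home square.
By R14 (it is classified as C1, it meets criterion H): it is defended.
By R21 (it is defended, it is in state B): it is classified as M1.
By R27 (it carries flag T, it meets criterion H): it is shielded.
By R30 (it is shielded, it has attribute G1): it has marker Y.
By R33 (it is classified as M1, it is on a home square, it is in state X1): it is in state U.
By R5 (it has marker Y, it is blocked, it is promoted): it has attribute F1.
By R9 (it has attribute F1, it meets criterion H): it is in category Q1.
By R11 (it is in category Q1, it is classified as C): it is in state U1.
By R22 (it is in state U1, it is in state U): it is classified as F.

Yes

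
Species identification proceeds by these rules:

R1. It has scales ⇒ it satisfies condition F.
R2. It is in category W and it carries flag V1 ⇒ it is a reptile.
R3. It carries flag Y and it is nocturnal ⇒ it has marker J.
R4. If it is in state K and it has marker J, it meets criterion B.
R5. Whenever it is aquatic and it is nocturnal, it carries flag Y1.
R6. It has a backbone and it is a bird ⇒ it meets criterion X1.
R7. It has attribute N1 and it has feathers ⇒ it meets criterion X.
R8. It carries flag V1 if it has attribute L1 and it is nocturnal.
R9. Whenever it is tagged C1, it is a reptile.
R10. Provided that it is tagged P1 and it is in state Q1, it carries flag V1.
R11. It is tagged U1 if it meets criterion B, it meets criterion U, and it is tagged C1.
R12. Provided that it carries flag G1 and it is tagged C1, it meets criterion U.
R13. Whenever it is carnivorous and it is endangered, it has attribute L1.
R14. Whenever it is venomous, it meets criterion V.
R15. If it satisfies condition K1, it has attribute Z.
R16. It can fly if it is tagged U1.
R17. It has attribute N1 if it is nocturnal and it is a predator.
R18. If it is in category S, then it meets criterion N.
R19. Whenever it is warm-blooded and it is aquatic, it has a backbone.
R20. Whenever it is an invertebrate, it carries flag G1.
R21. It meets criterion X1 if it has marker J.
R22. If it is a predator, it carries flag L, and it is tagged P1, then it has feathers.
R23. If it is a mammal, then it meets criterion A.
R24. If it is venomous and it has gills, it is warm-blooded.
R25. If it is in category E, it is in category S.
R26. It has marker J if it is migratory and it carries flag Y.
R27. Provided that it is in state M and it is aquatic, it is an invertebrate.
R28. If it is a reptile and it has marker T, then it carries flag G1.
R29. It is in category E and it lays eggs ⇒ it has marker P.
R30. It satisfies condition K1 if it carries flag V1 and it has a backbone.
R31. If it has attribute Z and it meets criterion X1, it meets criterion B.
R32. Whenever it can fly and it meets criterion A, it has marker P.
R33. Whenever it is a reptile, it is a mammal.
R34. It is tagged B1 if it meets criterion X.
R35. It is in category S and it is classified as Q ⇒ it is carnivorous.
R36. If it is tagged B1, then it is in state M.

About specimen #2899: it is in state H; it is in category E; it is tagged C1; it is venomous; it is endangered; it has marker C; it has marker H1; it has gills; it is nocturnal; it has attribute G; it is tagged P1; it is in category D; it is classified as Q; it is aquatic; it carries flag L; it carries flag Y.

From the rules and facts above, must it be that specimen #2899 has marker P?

Forward chaining from the given facts derives: has marker J, carries flag Y1, is a reptile, meets criterion V, meets criterion X1, is warm-blooded, is in category S, is a mammal, is carnivorous, has attribute L1, meets criterion N, has a backbone, meets criterion A, carries flag V1, satisfies condition K1, has attribute Z, meets criterion B.
Rules concluding "it has marker P": R29 needs "it lays eggs"; R32 needs "it can fly" — none of these are established.

No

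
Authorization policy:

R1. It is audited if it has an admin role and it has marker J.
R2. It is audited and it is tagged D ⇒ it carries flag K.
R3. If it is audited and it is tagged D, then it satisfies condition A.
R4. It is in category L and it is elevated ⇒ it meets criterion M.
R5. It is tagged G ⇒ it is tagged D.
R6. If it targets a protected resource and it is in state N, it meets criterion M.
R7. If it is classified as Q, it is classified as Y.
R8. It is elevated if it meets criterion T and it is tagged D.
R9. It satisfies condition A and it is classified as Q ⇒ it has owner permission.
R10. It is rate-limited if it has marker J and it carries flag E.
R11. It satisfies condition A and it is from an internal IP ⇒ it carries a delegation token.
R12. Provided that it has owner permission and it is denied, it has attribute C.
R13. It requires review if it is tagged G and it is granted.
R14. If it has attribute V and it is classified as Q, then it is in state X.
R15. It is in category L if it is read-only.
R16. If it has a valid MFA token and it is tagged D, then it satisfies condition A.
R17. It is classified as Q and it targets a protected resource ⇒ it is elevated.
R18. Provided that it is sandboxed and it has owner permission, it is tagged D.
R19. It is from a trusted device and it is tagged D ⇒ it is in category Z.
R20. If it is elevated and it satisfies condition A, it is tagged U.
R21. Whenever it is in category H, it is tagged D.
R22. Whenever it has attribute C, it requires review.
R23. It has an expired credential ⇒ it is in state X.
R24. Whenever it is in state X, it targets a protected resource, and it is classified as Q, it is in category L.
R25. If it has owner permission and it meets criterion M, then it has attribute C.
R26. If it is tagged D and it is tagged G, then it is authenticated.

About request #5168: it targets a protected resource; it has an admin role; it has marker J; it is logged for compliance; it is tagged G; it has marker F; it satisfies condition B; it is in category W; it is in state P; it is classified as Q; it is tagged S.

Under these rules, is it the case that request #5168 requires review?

Forward chaining from the given facts derives: is audited, is tagged D, is classified as Y, is elevated, is authenticated, carries flag K, satisfies condition A, has owner permission, is tagged U.
Rules concluding "it requires review": R13 needs "it is granted"; R22 needs "it has attribute C" — none of these are established.

No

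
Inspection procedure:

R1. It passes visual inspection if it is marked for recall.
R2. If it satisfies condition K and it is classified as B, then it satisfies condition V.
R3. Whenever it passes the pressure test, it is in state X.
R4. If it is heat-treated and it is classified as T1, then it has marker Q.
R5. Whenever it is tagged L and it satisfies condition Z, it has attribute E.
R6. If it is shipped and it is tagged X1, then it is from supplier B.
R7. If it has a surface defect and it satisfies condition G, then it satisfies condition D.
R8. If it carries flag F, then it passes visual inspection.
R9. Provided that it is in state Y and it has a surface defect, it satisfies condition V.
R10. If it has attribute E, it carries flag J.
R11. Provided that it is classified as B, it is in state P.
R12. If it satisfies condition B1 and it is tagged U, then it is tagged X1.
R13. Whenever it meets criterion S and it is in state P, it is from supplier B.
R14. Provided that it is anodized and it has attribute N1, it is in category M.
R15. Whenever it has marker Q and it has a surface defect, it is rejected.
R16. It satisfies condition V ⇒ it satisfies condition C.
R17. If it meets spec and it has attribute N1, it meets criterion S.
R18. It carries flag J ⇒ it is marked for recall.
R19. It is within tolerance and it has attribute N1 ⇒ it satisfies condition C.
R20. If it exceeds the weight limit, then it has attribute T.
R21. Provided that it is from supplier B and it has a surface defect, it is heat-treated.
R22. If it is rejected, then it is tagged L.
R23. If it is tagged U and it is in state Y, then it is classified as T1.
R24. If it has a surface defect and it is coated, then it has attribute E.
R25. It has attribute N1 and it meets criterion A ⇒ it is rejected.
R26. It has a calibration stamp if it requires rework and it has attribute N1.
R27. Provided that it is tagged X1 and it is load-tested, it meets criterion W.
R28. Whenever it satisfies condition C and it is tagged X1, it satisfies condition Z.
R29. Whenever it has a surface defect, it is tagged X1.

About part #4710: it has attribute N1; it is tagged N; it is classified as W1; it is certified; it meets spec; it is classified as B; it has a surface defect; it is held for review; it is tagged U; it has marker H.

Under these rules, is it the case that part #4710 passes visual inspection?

No

Forward chaining from the given facts derives: is in state P, meets criterion S, is tagged X1, is from supplier B, is heat-treated.
Rules concluding "it passes visual inspection": R1 needs "it is marked for recall"; R8 needs "it carries flag F" — none of these are established.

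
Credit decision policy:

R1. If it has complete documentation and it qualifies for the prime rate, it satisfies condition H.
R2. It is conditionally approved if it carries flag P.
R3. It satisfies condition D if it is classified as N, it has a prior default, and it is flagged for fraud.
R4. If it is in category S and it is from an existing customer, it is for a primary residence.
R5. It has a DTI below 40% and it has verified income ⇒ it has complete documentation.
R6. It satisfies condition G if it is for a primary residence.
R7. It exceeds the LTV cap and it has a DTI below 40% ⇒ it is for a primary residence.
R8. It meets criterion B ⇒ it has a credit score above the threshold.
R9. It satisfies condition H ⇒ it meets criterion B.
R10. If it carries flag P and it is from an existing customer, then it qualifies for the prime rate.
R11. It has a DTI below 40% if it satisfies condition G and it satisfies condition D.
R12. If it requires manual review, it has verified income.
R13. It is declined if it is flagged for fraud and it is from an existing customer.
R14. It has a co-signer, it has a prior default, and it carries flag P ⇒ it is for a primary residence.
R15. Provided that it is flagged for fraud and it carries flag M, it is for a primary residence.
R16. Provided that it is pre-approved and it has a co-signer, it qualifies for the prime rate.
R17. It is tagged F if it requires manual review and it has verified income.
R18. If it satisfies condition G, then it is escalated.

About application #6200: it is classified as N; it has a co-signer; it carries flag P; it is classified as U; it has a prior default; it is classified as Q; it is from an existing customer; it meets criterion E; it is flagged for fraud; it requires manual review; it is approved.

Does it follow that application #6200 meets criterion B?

Yes

By R3 (it is classified as N, it has a prior default, it is flagged for fraud): it satisfies condition D.
By R10 (it carries flag P, it is from an existing customer): it qualifies for the prime rate.
By R12 (it requires manual review): it has verified income.
By R14 (it has a co-signer, it has a prior default, it carries flag P): it is for a primary residence.
By R6 (it is for a primary residence): it satisfies condition G.
By R11 (it satisfies condition G, it satisfies condition D): it has a DTI below 40%.
By R5 (it has a DTI below 40%, it has verified income): it has complete documentation.
By R1 (it has complete documentation, it qualifies for the prime rate): it satisfies condition H.
By R9 (it satisfies condition H): it meets criterion B.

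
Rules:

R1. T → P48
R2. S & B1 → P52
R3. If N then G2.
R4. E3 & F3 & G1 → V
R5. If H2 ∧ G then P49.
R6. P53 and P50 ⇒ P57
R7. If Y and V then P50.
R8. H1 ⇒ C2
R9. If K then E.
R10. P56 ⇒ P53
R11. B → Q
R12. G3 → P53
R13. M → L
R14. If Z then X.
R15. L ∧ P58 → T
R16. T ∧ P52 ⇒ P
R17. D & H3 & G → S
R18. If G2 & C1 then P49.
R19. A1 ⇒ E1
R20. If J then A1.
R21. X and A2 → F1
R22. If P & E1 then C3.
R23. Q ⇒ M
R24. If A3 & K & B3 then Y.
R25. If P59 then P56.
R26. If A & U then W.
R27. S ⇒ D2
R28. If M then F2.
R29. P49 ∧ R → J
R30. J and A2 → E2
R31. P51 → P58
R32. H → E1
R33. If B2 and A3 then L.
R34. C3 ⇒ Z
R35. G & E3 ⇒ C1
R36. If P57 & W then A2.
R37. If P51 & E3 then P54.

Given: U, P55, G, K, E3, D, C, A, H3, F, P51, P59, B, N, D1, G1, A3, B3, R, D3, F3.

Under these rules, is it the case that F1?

No

Forward chaining from the given facts derives: G2, V, E, Q, S, M, Y, P56, W, D2, F2, P58, C1, P54, P50, P53, L, T, P49, J, P48, P57, A1, A2, E1, E2.
The only rule concluding F1 is R21, which needs X; that is never established.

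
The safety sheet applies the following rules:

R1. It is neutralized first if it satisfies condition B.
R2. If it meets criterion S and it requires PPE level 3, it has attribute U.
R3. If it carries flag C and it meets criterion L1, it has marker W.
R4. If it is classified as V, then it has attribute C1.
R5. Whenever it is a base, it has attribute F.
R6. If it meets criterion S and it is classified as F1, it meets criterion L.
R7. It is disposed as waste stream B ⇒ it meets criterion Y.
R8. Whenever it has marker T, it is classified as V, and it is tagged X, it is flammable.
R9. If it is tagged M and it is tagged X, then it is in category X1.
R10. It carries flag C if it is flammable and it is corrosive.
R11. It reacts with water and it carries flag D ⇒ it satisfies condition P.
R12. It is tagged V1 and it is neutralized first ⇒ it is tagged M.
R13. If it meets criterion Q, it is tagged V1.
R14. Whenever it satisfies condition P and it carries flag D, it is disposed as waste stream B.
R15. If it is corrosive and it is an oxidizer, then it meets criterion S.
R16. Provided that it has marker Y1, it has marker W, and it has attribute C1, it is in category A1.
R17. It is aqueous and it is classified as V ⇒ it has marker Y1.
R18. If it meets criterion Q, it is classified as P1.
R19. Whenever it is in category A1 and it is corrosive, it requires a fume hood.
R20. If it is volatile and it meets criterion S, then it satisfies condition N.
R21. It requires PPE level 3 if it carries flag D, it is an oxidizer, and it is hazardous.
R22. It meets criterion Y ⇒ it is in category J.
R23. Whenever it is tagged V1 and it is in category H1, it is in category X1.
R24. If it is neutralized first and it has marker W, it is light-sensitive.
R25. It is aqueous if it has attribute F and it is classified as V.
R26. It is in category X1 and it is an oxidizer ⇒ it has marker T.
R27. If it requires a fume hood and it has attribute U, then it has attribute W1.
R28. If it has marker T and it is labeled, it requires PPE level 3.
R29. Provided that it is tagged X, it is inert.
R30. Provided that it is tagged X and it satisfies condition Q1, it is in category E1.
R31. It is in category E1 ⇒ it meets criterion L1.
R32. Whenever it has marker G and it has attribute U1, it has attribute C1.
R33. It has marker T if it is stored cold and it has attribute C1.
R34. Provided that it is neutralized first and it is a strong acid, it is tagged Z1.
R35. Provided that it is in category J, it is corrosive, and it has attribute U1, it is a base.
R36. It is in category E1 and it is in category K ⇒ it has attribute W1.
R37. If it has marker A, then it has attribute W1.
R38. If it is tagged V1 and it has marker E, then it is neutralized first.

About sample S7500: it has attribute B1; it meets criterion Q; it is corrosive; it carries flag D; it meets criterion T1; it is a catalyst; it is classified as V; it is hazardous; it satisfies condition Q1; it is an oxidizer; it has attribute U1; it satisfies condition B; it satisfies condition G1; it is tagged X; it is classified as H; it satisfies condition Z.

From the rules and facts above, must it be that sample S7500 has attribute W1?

No

Forward chaining from the given facts derives: is neutralized first, has attribute C1, is tagged V1, meets criterion S, is classified as P1, requires PPE level 3, is inert, is in category E1, meets criterion L1, has attribute U, is tagged M, is in category X1, has marker T, is flammable, carries flag C, has marker W, is light-sensitive.
Rules concluding "it has attribute W1": R27 needs "it requires a fume hood"; R36 needs "it is in category K"; R37 needs "it has marker A" — none of these are established.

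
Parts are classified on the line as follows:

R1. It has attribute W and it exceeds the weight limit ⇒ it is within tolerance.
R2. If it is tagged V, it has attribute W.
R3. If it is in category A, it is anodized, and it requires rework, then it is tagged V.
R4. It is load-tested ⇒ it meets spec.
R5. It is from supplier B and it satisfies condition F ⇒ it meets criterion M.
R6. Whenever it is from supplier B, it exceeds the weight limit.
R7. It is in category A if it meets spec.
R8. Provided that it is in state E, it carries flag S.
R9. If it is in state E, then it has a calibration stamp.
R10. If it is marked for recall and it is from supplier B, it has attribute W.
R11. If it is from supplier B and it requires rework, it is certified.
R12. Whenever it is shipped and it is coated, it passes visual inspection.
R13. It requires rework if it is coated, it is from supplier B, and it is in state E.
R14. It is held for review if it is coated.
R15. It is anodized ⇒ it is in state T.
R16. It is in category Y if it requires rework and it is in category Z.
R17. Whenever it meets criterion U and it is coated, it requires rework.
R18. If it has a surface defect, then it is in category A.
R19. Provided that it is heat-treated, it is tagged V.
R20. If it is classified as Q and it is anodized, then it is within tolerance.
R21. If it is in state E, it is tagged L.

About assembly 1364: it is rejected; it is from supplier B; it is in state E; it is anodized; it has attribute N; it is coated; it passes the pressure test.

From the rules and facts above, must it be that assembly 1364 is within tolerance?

No

Forward chaining from the given facts derives: exceeds the weight limit, carries flag S, has a calibration stamp, requires rework, is held for review, is in state T, is tagged L, is certified.
Rules concluding "it is within tolerance": R1 needs "it has attribute W"; R20 needs "it is classified as Q" — none of these are established.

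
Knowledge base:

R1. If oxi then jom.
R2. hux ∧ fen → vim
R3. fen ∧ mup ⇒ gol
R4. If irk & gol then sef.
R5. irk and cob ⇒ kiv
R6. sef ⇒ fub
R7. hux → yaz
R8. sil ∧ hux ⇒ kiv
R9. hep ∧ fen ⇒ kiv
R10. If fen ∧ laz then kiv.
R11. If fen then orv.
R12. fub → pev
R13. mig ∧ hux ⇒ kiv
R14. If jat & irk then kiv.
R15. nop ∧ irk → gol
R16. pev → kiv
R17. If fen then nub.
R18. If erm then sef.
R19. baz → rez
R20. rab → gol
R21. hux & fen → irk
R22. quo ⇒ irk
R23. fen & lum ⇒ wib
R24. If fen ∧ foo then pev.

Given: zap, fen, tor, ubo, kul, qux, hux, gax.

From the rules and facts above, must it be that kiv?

Forward chaining from the given facts derives: vim, yaz, orv, nub, irk.
Rules concluding kiv: R5 needs cob; R8 needs sil; R9 needs hep; R10 needs laz; R13 needs mig; R14 needs jat; R16 needs pev — none of these are established.

No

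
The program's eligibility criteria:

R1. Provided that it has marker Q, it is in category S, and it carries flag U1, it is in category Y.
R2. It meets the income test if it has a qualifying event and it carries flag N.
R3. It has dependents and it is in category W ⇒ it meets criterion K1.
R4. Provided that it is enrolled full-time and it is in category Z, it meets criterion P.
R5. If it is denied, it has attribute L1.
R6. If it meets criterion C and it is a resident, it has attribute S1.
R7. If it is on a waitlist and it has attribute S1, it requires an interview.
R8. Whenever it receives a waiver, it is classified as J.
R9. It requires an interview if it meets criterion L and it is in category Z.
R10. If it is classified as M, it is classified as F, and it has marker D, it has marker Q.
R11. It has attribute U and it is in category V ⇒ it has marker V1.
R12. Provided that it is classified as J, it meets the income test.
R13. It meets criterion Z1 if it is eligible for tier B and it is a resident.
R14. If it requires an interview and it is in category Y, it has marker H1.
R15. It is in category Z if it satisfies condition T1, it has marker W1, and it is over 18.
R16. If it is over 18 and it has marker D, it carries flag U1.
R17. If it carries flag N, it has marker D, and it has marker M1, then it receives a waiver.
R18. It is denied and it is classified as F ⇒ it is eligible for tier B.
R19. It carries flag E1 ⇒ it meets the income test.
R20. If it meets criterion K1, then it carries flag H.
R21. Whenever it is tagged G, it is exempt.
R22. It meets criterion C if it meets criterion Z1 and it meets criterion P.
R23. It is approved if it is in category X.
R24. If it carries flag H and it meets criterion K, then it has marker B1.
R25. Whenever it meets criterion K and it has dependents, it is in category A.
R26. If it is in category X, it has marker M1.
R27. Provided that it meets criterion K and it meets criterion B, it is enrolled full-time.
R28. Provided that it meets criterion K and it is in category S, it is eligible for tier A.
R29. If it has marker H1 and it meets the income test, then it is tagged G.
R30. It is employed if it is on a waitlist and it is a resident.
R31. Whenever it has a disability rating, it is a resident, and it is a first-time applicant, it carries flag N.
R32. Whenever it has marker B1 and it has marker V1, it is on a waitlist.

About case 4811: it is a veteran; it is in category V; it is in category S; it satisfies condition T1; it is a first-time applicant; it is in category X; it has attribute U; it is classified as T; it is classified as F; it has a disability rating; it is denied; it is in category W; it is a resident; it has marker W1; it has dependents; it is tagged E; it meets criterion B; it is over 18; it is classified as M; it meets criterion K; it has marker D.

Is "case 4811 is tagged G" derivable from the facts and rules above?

By R3 (it has dependents, it is in category W): it meets criterion K1.
By R10 (it is classified as M, it is classified as F, it has marker D): it has marker Q.
By R11 (it has attribute U, it is in category V): it has marker V1.
By R15 (it satisfies condition T1, it has marker W1, it is over 18): it is in category Z.
By R16 (it is over 18, it has marker D): it carries flag U1.
By R18 (it is denied, it is classified as F): it is eligible for tier B.
By R20 (it meets criterion K1): it carries flag H.
By R24 (it carries flag H, it meets criterion K): it has marker B1.
By R26 (it is in category X): it has marker M1.
By R27 (it meets criterion K, it meets criterion B): it is enrolled full-time.
By R31 (it has a disability rating, it is a resident, it is a first-time applicant): it carries flag N.
By R32 (it has marker B1, it has marker V1): it is on a waitlist.
By R1 (it has marker Q, it is in category S, it carries flag U1): it is in category Y.
By R4 (it is enrolled full-time, it is in category Z): it meets criterion P.
By R13 (it is eligible for tier B, it is a resident): it meets criterion Z1.
By R17 (it carries flag N, it has marker D, it has marker M1): it receives a waiver.
By R22 (it meets criterion Z1, it meets criterion P): it meets criterion C.
By R6 (it meets criterion C, it is a resident): it has attribute S1.
By R7 (it is on a waitlist, it has attribute S1): it requires an interview.
By R8 (it receives a waiver): it is classified as J.
By R12 (it is classified as J): it meets the income test.
By R14 (it requires an interview, it is in category Y): it has marker H1.
By R29 (it has marker H1, it meets the income test): it is tagged G.

Yes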